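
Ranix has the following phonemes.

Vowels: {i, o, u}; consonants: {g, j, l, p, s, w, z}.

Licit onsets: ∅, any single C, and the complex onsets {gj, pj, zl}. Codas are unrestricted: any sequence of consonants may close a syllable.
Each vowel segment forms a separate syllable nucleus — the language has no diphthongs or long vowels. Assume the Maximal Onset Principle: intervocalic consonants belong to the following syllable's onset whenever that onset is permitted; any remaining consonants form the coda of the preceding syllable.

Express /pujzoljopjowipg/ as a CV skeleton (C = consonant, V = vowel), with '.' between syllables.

CVC.CVC.CV.CCV.CVCC

Vowels present: u, o, o, o, i; each is a nucleus, giving 5 syllables.
Between /u/ (V1) and /o/ (V2): /jz/ splits as /j/ + /z/ (/z/ is the longest suffix that is a licit onset).
Between /o/ (V2) and /o/ (V3): /lj/; trying suffixes from longest down, /j/ is the first permitted one, so coda /l/ | onset /j/.
Between /o/ (V3) and /o/ (V4): cluster /pj/ — /pj/ is itself a permitted onset, so the whole cluster goes right; preceding coda = ∅.
Between /o/ (V4) and /i/ (V5): just /w/ — single C goes to the following onset.
Result: puj.zol.jo.pjo.wipg.
Mapping each syllable to C/V: /puj/ → CVC, /zol/ → CVC, /jo/ → CV, /pjo/ → CCV, /wipg/ → CVCC.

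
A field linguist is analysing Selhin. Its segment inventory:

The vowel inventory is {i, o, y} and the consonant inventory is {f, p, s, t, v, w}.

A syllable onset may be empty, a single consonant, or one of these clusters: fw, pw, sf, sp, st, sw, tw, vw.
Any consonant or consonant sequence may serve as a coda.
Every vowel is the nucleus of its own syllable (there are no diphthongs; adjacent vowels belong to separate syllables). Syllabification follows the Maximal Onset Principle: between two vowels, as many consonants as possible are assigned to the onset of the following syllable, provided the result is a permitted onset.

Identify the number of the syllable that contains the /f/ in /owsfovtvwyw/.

The vowels are o, o, y — 3 nuclei, so 3 syllables.
σ1/σ2 boundary: /wsf/ splits as /w/ + /sf/ (/sf/ is the longest suffix that is a licit onset).
σ2/σ3 boundary: /vtvw/ — longest licit onset from the right is /vw/, leaving /vt/ as coda.
So the parse is ow.sfovt.vwyw.
The /f/ is in the onset of syllable 2 (/sfovt/).

2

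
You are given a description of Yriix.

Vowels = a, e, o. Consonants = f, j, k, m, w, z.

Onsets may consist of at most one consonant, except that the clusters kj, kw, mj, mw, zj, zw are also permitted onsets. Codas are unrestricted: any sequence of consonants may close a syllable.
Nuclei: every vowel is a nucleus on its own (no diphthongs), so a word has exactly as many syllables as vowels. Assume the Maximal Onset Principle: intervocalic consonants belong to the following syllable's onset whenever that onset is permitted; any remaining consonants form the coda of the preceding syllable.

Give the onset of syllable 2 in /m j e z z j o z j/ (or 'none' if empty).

Nuclei (vowels): e, o → 2 syllables.
Between /e/ (V1) and /o/ (V2): /zzj/ — longest licit onset from the right is /zj/, leaving /z/ as coda.
Syllabification: mjez.zjozj.
Syllable 2 is /zjozj/: onset /zj/, nucleus /o/, coda /zj/.

zj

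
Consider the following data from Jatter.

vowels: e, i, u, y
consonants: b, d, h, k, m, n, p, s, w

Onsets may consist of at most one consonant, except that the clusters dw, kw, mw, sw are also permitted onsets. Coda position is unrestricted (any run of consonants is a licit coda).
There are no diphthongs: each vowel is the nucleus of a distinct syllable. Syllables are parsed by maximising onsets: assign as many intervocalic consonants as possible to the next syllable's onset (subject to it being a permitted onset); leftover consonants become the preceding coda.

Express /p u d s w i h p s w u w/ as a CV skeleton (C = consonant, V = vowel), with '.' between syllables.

Vowels present: u, i, u; each is a nucleus, giving 3 syllables.
V1 /u/ – V2 /i/: /dsw/ — longest licit onset from the right is /sw/, leaving /d/ as coda.
V2 /i/ – V3 /u/: /hpsw/ splits as /hp/ + /sw/ (/sw/ is the longest suffix that is a licit onset).
Putting it together: pud.swihp.swuw.
Mapping each syllable to C/V: /pud/ → CVC, /swihp/ → CCVCC, /swuw/ → CCVC.

CVC.CCVCC.CCVC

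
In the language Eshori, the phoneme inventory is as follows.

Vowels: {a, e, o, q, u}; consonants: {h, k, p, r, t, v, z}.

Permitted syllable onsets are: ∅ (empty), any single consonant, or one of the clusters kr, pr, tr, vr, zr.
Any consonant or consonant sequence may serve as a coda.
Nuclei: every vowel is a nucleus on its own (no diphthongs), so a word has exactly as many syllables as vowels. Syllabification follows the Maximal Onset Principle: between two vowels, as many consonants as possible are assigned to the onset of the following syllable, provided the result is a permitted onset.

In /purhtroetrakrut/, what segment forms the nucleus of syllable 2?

Nuclei (vowels): u, o, e, a, u → 5 syllables.
The second nucleus (vowel 2 from the left) is /o/.

o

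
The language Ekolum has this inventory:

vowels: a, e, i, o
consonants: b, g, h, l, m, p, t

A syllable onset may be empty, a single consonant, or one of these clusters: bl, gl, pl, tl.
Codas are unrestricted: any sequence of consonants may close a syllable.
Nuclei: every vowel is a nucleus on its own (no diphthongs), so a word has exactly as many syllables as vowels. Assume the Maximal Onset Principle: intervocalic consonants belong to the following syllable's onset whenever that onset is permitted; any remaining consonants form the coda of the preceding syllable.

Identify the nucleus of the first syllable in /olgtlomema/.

o

The vowels are o, o, e, a — 4 nuclei, so 4 syllables.
The first nucleus (vowel 1 from the left) is /o/.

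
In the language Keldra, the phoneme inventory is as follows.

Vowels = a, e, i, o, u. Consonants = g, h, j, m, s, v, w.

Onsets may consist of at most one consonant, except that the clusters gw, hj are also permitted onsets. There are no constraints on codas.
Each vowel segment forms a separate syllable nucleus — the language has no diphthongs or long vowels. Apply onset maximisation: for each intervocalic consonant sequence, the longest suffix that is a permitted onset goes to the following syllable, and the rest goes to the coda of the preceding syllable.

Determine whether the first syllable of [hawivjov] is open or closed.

open

Nuclei (vowels): a, i, o → 3 syllables.
Between /a/ (V1) and /i/ (V2): /w/ → onset of the next syllable (single consonants are always licit onsets).
Between /i/ (V2) and /o/ (V3): cluster /vj/ — the longest permitted-onset suffix is /j/; onset = /j/, preceding coda = /v/.
Putting it together: ha.wiv.jov.
Syllable 1 is /ha/; it ends in its nucleus with no coda, so it is open.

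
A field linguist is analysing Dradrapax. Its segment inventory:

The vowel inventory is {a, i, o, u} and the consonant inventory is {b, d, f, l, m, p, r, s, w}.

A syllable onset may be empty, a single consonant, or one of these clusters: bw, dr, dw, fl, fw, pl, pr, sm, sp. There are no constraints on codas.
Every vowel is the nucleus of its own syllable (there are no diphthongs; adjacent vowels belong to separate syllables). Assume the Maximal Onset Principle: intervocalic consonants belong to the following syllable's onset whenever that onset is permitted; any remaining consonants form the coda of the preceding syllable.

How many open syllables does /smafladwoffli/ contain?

The vowels are a, a, o, i — 4 nuclei, so 4 syllables.
V1 /a/ – V2 /a/: /fl/ is a licit onset in full, so it all attaches to the next syllable.
V2 /a/ – V3 /o/: /dw/ — entire cluster is a permitted onset → onset /dw/, coda ∅.
V3 /o/ – V4 /i/: cluster /ffl/ — the longest permitted-onset suffix is /fl/; onset = /fl/, preceding coda = /f/.
Putting it together: sma.fla.dwof.fli.
Classifying each syllable: /sma/ (open), /fla/ (open), /dwof/ (closed), /fli/ (open).
Open syllables: 3.

3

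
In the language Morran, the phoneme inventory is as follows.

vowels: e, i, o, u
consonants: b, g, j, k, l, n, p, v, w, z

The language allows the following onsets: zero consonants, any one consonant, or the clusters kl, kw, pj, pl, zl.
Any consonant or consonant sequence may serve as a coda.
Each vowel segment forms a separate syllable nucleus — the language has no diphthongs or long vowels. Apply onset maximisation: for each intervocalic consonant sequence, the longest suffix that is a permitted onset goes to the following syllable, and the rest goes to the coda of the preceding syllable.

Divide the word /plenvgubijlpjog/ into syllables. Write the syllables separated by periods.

plenv.gu.bijl.pjog

Vowels present: e, u, i, o; each is a nucleus, giving 4 syllables.
σ1/σ2 boundary: cluster /nvg/ — the longest permitted-onset suffix is /g/; onset = /g/, preceding coda = /nv/.
σ2/σ3 boundary: /b/ is a single consonant, so it becomes the next onset.
σ3/σ4 boundary: /jlpj/ splits as /jl/ + /pj/ (/pj/ is the longest suffix that is a licit onset).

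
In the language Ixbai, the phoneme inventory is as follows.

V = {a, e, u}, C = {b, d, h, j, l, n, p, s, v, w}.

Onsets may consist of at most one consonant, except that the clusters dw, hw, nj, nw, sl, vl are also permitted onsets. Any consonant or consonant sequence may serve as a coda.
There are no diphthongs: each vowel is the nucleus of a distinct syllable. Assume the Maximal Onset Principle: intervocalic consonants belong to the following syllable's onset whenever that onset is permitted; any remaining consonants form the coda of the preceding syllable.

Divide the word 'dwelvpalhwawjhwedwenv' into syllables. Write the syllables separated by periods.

Nuclei (vowels): e, a, a, e, e → 5 syllables.
V1 /e/ – V2 /a/: /lvp/; trying suffixes from longest down, /p/ is the first permitted one, so coda /lv/ | onset /p/.
V2 /a/ – V3 /a/: /lhw/ splits as /l/ + /hw/ (/hw/ is the longest suffix that is a licit onset).
V3 /a/ – V4 /e/: cluster /wjhw/ — the longest permitted-onset suffix is /hw/; onset = /hw/, preceding coda = /wj/.
V4 /e/ – V5 /e/: /dw/ — entire cluster is a permitted onset → onset /dw/, coda ∅.

dwelv.pal.hwawj.hwe.dwenv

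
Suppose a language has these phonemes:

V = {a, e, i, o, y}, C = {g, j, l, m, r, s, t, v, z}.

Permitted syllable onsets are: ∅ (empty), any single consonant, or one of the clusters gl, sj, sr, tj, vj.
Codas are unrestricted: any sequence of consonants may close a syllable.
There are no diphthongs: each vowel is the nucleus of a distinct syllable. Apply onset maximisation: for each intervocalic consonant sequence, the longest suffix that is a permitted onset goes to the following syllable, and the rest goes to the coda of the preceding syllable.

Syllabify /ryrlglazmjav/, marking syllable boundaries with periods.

The vowels are y, a, a — 3 nuclei, so 3 syllables.
σ1/σ2 boundary: /rlgl/; trying suffixes from longest down, /gl/ is the first permitted one, so coda /rl/ | onset /gl/.
σ2/σ3 boundary: cluster /zmj/ — the longest permitted-onset suffix is /j/; onset = /j/, preceding coda = /zm/.

ryrl.glazm.jav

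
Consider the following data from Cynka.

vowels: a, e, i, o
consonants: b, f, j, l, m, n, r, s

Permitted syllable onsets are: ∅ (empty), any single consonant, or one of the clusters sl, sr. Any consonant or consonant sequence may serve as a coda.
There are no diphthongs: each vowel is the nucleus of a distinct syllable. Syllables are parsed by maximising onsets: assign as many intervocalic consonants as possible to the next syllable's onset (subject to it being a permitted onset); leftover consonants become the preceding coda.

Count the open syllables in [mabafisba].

3

Nuclei (vowels): a, a, i, a → 4 syllables.
V1 /a/ – V2 /a/: /b/ → onset of the next syllable (single consonants are always licit onsets).
V2 /a/ – V3 /i/: just /f/ — single C goes to the following onset.
V3 /i/ – V4 /a/: /sb/ splits as /s/ + /b/ (/b/ is the longest suffix that is a licit onset).
Putting it together: ma.ba.fis.ba.
Classifying each syllable: /ma/ (open), /ba/ (open), /fis/ (closed), /ba/ (open).
Open syllables: 3.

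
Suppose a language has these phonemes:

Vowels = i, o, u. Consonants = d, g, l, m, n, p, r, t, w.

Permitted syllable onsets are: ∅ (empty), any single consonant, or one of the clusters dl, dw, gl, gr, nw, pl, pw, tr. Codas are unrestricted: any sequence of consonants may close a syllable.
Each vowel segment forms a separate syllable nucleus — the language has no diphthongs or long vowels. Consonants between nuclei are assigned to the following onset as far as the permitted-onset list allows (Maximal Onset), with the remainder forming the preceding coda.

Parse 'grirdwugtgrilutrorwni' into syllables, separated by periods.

grir.dwugt.gri.lu.trorw.ni

Vowels present: i, u, i, u, o, i; each is a nucleus, giving 6 syllables.
/i…u/ gap (V1→V2): /rdw/; trying suffixes from longest down, /dw/ is the first permitted one, so coda /r/ | onset /dw/.
/u…i/ gap (V2→V3): /gtgr/ — longest licit onset from the right is /gr/, leaving /gt/ as coda.
/i…u/ gap (V3→V4): /l/ is a single consonant, so it becomes the next onset.
/u…o/ gap (V4→V5): /tr/ — entire cluster is a permitted onset → onset /tr/, coda ∅.
/o…i/ gap (V5→V6): /rwn/ — longest licit onset from the right is /n/, leaving /rw/ as coda.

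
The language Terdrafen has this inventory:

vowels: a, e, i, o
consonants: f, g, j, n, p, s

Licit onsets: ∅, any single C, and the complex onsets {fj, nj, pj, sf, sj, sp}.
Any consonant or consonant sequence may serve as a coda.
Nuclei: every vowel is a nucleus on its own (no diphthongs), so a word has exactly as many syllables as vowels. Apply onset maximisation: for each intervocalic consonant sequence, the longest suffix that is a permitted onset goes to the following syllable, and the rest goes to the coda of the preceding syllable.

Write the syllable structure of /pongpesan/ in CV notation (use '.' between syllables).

Vowels present: o, e, a; each is a nucleus, giving 3 syllables.
σ1/σ2 boundary: /ngp/ splits as /ng/ + /p/ (/p/ is the longest suffix that is a licit onset).
σ2/σ3 boundary: /s/ is a single consonant, so it becomes the next onset.
So the parse is pong.pe.san.
Mapping each syllable to C/V: /pong/ → CVCC, /pe/ → CV, /san/ → CVC.

CVCC.CV.CVC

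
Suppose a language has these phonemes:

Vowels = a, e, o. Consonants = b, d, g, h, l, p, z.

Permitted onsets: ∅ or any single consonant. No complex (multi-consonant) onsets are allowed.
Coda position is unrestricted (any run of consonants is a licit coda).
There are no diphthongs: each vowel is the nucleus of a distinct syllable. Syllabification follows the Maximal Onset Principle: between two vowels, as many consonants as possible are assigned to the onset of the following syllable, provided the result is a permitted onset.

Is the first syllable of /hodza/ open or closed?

closed

The vowels are o, a — 2 nuclei, so 2 syllables.
σ1/σ2 boundary: /dz/ splits as /d/ + /z/ (/z/ is the longest suffix that is a licit onset).
Syllabification: hod.za.
Syllable 1 is /hod/ with coda /d/, so it is closed.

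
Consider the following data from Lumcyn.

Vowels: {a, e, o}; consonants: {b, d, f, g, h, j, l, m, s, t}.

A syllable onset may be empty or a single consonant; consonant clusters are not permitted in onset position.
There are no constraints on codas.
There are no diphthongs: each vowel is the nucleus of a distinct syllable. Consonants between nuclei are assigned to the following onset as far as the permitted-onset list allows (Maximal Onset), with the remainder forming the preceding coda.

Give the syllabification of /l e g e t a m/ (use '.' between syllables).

le.ge.tam

The vowels are e, e, a — 3 nuclei, so 3 syllables.
V1 /e/ – V2 /e/: just /g/ — single C goes to the following onset.
V2 /e/ – V3 /a/: /t/ is a single consonant, so it becomes the next onset.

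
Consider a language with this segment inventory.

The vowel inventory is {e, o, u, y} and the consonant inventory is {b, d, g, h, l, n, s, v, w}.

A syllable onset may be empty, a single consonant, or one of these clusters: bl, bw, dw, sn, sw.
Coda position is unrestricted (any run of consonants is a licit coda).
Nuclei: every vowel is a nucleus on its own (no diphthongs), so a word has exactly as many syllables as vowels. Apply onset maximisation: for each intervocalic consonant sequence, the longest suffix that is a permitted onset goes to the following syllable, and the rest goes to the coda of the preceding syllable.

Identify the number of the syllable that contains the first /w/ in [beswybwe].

Vowels present: e, y, e; each is a nucleus, giving 3 syllables.
Between /e/ (V1) and /y/ (V2): cluster /sw/ — /sw/ is itself a permitted onset, so the whole cluster goes right; preceding coda = ∅.
Between /y/ (V2) and /e/ (V3): /bw/ — entire cluster is a permitted onset → onset /bw/, coda ∅.
Syllabification: be.swy.bwe.
The first /w/ is in the onset of syllable 2 (/swy/).

2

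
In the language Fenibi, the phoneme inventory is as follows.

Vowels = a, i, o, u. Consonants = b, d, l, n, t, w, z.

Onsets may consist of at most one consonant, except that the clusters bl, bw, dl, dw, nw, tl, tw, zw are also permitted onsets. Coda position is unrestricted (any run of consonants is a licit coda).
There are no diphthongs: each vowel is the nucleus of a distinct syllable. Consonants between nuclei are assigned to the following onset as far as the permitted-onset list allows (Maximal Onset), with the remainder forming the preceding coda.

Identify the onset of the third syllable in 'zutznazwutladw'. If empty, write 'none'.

Nuclei (vowels): u, a, u, a → 4 syllables.
Between /u/ (V1) and /a/ (V2): /tzn/ — longest licit onset from the right is /n/, leaving /tz/ as coda.
Between /a/ (V2) and /u/ (V3): /zw/ — entire cluster is a permitted onset → onset /zw/, coda ∅.
Between /u/ (V3) and /a/ (V4): cluster /tl/ — /tl/ is itself a permitted onset, so the whole cluster goes right; preceding coda = ∅.
Result: zutz.na.zwu.tladw.
Syllable 3 is /zwu/: onset /zw/, nucleus /u/, coda ∅.

zw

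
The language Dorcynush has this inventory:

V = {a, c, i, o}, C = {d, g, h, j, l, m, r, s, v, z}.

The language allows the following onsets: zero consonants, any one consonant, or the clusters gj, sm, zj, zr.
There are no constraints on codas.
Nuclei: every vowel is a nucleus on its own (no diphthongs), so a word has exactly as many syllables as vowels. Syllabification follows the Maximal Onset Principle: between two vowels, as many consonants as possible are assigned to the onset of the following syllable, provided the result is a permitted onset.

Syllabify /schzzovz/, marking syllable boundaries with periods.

Vowels present: c, o; each is a nucleus, giving 2 syllables.
V1 /c/ – V2 /o/: /hzz/ — longest licit onset from the right is /z/, leaving /hz/ as coda.

schz.zovz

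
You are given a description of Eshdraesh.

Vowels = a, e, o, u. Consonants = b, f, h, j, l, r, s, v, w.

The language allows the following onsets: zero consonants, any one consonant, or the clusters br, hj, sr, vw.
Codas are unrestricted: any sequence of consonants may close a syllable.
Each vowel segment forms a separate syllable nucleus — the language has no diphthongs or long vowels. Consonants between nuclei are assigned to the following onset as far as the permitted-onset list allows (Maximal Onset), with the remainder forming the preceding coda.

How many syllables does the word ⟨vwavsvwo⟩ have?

Nuclei (vowels): a, o → 2 syllables.

2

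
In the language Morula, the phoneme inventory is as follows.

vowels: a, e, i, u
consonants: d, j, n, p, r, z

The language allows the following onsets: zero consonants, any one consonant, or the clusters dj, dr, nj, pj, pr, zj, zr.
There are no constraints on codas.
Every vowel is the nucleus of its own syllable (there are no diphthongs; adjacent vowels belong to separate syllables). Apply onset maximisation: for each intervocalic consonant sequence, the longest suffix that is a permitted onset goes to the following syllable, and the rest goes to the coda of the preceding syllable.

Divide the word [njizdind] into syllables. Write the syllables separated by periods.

The vowels are i, i — 2 nuclei, so 2 syllables.
Between /i/ (V1) and /i/ (V2): /zd/ splits as /z/ + /d/ (/d/ is the longest suffix that is a licit onset).

njiz.dind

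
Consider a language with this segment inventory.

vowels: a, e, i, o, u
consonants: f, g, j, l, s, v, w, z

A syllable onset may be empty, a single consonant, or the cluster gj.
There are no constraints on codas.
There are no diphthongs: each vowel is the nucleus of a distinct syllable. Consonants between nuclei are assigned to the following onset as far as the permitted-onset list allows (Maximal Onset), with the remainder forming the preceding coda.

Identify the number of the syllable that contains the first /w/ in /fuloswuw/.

3

The vowels are u, o, u — 3 nuclei, so 3 syllables.
Between /u/ (V1) and /o/ (V2): just /l/ — single C goes to the following onset.
Between /o/ (V2) and /u/ (V3): /sw/; trying suffixes from longest down, /w/ is the first permitted one, so coda /s/ | onset /w/.
So the parse is fu.los.wuw.
The first /w/ is in the onset of syllable 3 (/wuw/).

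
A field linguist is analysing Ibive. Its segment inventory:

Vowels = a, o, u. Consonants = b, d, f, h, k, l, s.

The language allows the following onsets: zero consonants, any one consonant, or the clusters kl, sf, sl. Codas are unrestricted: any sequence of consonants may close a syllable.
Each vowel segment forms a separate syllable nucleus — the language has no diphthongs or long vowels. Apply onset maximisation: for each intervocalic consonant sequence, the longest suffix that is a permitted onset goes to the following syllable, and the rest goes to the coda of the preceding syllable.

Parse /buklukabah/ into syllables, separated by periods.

bu.klu.ka.bah

Vowels present: u, u, a, a; each is a nucleus, giving 4 syllables.
Between /u/ (V1) and /u/ (V2): cluster /kl/ — /kl/ is itself a permitted onset, so the whole cluster goes right; preceding coda = ∅.
Between /u/ (V2) and /a/ (V3): just /k/ — single C goes to the following onset.
Between /a/ (V3) and /a/ (V4): /b/ is a single consonant, so it becomes the next onset.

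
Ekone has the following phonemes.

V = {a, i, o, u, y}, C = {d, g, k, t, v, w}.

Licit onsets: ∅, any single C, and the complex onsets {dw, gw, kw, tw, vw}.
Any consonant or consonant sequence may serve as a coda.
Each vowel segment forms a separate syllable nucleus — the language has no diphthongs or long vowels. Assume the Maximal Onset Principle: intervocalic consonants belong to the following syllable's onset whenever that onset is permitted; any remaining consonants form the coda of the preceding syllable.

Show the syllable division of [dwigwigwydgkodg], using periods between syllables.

dwi.gwi.gwydg.kodg

Nuclei (vowels): i, i, y, o → 4 syllables.
Between /i/ (V1) and /i/ (V2): /gw/ — entire cluster is a permitted onset → onset /gw/, coda ∅.
Between /i/ (V2) and /y/ (V3): cluster /gw/ — /gw/ is itself a permitted onset, so the whole cluster goes right; preceding coda = ∅.
Between /y/ (V3) and /o/ (V4): /dgk/ — longest licit onset from the right is /k/, leaving /dg/ as coda.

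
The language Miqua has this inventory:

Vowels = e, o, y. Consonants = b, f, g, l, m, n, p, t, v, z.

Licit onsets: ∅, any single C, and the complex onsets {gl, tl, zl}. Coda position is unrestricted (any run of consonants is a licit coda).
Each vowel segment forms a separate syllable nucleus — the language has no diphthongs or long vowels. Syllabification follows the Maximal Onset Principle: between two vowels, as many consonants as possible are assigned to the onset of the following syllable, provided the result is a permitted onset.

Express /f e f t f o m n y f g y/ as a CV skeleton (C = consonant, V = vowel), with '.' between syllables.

CVCC.CVC.CVC.CV

Vowels present: e, o, y, y; each is a nucleus, giving 4 syllables.
Between /e/ (V1) and /o/ (V2): /ftf/ — longest licit onset from the right is /f/, leaving /ft/ as coda.
Between /o/ (V2) and /y/ (V3): /mn/; trying suffixes from longest down, /n/ is the first permitted one, so coda /m/ | onset /n/.
Between /y/ (V3) and /y/ (V4): /fg/; trying suffixes from longest down, /g/ is the first permitted one, so coda /f/ | onset /g/.
So the parse is feft.fom.nyf.gy.
Mapping each syllable to C/V: /feft/ → CVCC, /fom/ → CVC, /nyf/ → CVC, /gy/ → CV.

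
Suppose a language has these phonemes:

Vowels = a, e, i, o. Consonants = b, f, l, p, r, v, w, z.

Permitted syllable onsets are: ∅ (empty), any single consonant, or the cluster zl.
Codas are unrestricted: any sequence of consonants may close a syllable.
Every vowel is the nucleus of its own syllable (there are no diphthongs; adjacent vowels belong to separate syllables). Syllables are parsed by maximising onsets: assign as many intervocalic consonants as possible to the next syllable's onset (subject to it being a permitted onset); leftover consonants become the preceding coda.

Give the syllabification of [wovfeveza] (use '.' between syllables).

The vowels are o, e, e, a — 4 nuclei, so 4 syllables.
V1 /o/ – V2 /e/: /vf/ splits as /v/ + /f/ (/f/ is the longest suffix that is a licit onset).
V2 /e/ – V3 /e/: /v/ is a single consonant, so it becomes the next onset.
V3 /e/ – V4 /a/: just /z/ — single C goes to the following onset.

wov.fe.ve.za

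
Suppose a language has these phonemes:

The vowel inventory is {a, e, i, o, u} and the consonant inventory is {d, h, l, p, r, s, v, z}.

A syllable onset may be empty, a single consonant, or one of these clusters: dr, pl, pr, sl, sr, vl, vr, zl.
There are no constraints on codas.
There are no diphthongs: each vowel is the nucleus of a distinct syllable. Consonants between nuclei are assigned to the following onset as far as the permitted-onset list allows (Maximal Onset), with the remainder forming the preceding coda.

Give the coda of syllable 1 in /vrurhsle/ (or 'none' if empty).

rh

Nuclei (vowels): u, e → 2 syllables.
V1 /u/ – V2 /e/: /rhsl/ splits as /rh/ + /sl/ (/sl/ is the longest suffix that is a licit onset).
So the parse is vrurh.sle.
Syllable 1 is /vrurh/: onset /vr/, nucleus /u/, coda /rh/.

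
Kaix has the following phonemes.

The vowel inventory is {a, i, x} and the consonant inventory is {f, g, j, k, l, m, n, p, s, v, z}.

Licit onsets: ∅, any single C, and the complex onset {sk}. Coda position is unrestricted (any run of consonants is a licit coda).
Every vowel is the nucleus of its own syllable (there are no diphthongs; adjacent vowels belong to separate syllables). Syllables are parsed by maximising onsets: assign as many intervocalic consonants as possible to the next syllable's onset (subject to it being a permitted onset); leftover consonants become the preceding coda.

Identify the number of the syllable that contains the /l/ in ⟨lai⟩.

Nuclei (vowels): a, i → 2 syllables.
/a…i/ gap (V1→V2): nothing intervenes; syllable break is V.V.
So the parse is la.i.
The /l/ is in the onset of syllable 1 (/la/).

1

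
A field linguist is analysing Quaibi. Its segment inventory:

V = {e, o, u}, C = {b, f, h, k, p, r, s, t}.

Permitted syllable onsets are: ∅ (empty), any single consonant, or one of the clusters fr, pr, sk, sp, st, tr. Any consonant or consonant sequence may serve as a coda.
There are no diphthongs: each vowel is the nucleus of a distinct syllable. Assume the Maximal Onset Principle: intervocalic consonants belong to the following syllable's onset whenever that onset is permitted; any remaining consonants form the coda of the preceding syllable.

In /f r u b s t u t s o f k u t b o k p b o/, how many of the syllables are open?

1

Nuclei (vowels): u, u, o, u, o, o → 6 syllables.
/u…u/ gap (V1→V2): cluster /bst/ — the longest permitted-onset suffix is /st/; onset = /st/, preceding coda = /b/.
/u…o/ gap (V2→V3): /ts/; trying suffixes from longest down, /s/ is the first permitted one, so coda /t/ | onset /s/.
/o…u/ gap (V3→V4): /fk/ splits as /f/ + /k/ (/k/ is the longest suffix that is a licit onset).
/u…o/ gap (V4→V5): cluster /tb/ — the longest permitted-onset suffix is /b/; onset = /b/, preceding coda = /t/.
/o…o/ gap (V5→V6): cluster /kpb/ — the longest permitted-onset suffix is /b/; onset = /b/, preceding coda = /kp/.
Putting it together: frub.stut.sof.kut.bokp.bo.
Classifying each syllable: /frub/ (closed), /stut/ (closed), /sof/ (closed), /kut/ (closed), /bokp/ (closed), /bo/ (open).
Open syllables: 1.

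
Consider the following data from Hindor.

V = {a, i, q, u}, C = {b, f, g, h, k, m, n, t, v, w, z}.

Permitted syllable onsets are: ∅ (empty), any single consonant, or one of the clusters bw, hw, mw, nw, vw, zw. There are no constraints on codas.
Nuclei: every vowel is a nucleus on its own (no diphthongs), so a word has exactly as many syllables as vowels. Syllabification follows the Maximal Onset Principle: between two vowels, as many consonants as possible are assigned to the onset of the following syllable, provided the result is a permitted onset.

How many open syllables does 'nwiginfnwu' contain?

2

Nuclei (vowels): i, i, u → 3 syllables.
V1 /i/ – V2 /i/: /g/ is a single consonant, so it becomes the next onset.
V2 /i/ – V3 /u/: /nfnw/ — longest licit onset from the right is /nw/, leaving /nf/ as coda.
Putting it together: nwi.ginf.nwu.
Classifying each syllable: /nwi/ (open), /ginf/ (closed), /nwu/ (open).
Open syllables: 2.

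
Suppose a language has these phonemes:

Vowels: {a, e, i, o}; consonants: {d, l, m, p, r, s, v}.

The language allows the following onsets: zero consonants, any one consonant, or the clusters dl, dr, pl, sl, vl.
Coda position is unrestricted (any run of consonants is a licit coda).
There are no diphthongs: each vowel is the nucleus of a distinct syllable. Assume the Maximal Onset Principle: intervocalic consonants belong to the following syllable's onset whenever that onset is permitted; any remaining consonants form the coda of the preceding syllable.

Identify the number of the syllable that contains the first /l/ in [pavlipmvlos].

Vowels present: a, i, o; each is a nucleus, giving 3 syllables.
Between /a/ (V1) and /i/ (V2): /vl/ is a licit onset in full, so it all attaches to the next syllable.
Between /i/ (V2) and /o/ (V3): /pmvl/ splits as /pm/ + /vl/ (/vl/ is the longest suffix that is a licit onset).
Syllabification: pa.vlipm.vlos.
The first /l/ is in the onset of syllable 2 (/vlipm/).

2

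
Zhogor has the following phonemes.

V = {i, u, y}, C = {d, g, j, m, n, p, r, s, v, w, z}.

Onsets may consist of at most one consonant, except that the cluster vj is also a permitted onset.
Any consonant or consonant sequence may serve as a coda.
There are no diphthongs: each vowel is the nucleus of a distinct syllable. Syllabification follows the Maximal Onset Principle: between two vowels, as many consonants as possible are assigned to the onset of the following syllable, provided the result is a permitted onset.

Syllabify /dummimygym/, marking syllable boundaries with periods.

Nuclei (vowels): u, i, y, y → 4 syllables.
V1 /u/ – V2 /i/: /mm/; trying suffixes from longest down, /m/ is the first permitted one, so coda /m/ | onset /m/.
V2 /i/ – V3 /y/: /m/ is a single consonant, so it becomes the next onset.
V3 /y/ – V4 /y/: just /g/ — single C goes to the following onset.

dum.mi.my.gym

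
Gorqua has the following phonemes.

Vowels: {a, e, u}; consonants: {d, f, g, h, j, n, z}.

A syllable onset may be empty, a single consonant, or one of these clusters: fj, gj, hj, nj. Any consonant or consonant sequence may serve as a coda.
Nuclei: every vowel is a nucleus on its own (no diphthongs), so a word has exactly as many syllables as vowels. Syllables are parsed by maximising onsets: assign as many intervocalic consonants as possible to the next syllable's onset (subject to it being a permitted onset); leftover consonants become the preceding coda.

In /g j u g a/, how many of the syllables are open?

2

Vowels present: u, a; each is a nucleus, giving 2 syllables.
σ1/σ2 boundary: /g/ → onset of the next syllable (single consonants are always licit onsets).
So the parse is gju.ga.
Classifying each syllable: /gju/ (open), /ga/ (open).
Open syllables: 2.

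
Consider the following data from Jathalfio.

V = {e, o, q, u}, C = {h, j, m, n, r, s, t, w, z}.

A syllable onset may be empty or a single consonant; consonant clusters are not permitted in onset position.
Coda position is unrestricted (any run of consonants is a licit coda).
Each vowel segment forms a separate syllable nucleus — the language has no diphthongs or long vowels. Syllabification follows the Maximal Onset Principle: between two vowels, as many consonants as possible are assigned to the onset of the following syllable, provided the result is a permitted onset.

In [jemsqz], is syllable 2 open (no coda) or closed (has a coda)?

closed

The vowels are e, q — 2 nuclei, so 2 syllables.
σ1/σ2 boundary: cluster /ms/ — the longest permitted-onset suffix is /s/; onset = /s/, preceding coda = /m/.
So the parse is jem.sqz.
Syllable 2 is /sqz/ with coda /z/, so it is closed.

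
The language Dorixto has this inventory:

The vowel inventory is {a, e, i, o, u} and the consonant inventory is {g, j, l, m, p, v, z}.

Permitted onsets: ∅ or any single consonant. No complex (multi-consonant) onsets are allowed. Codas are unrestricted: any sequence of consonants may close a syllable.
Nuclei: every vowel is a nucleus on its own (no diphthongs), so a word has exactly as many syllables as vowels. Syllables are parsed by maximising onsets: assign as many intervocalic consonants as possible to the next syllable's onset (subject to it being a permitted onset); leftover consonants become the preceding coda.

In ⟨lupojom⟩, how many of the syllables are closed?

1

Vowels present: u, o, o; each is a nucleus, giving 3 syllables.
Between /u/ (V1) and /o/ (V2): /p/ is a single consonant, so it becomes the next onset.
Between /o/ (V2) and /o/ (V3): just /j/ — single C goes to the following onset.
Result: lu.po.jom.
Classifying each syllable: /lu/ (open), /po/ (open), /jom/ (closed).
Closed syllables: 1.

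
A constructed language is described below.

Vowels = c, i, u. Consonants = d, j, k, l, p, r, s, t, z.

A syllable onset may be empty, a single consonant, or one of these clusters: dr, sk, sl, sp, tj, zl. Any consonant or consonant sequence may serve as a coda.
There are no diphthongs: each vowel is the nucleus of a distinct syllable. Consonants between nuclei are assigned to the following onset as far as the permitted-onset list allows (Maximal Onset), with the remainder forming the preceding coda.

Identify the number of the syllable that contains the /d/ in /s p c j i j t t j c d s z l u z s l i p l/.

3

The vowels are c, i, c, u, i — 5 nuclei, so 5 syllables.
σ1/σ2 boundary: /j/ is a single consonant, so it becomes the next onset.
σ2/σ3 boundary: /jttj/ splits as /jt/ + /tj/ (/tj/ is the longest suffix that is a licit onset).
σ3/σ4 boundary: cluster /dszl/ — the longest permitted-onset suffix is /zl/; onset = /zl/, preceding coda = /ds/.
σ4/σ5 boundary: /zsl/ — longest licit onset from the right is /sl/, leaving /z/ as coda.
Putting it together: spc.jijt.tjcds.zluz.slipl.
The /d/ is in the coda of syllable 3 (/tjcds/).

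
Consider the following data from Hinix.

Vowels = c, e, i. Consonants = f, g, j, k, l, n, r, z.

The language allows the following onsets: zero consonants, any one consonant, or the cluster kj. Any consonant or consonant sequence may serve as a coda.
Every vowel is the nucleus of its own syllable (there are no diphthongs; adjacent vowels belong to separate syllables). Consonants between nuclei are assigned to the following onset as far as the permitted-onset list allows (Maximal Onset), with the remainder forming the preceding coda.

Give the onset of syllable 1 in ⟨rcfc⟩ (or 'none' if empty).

r

Vowels present: c, c; each is a nucleus, giving 2 syllables.
/c…c/ gap (V1→V2): /f/ is a single consonant, so it becomes the next onset.
So the parse is rc.fc.
Syllable 1 is /rc/: onset /r/, nucleus /c/, coda ∅.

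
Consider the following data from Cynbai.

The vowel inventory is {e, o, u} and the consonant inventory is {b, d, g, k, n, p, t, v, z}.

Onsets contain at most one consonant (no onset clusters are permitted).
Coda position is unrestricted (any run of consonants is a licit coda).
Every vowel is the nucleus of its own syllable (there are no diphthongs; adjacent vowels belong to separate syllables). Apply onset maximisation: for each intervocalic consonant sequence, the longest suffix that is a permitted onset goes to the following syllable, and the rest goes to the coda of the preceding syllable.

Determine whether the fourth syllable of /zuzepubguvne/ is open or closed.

closed

Vowels present: u, e, u, u, e; each is a nucleus, giving 5 syllables.
V1 /u/ – V2 /e/: just /z/ — single C goes to the following onset.
V2 /e/ – V3 /u/: /p/ → onset of the next syllable (single consonants are always licit onsets).
V3 /u/ – V4 /u/: cluster /bg/ — the longest permitted-onset suffix is /g/; onset = /g/, preceding coda = /b/.
V4 /u/ – V5 /e/: /vn/; trying suffixes from longest down, /n/ is the first permitted one, so coda /v/ | onset /n/.
Result: zu.ze.pub.guv.ne.
Syllable 4 is /guv/ with coda /v/, so it is closed.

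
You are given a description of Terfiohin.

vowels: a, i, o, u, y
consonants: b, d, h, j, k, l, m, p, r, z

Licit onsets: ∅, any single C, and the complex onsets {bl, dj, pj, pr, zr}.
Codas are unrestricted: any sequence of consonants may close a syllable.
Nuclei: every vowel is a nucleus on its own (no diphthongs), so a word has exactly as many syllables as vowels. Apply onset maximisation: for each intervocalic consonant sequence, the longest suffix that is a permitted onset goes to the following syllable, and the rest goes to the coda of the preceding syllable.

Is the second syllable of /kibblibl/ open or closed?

closed

Vowels present: i, i; each is a nucleus, giving 2 syllables.
/i…i/ gap (V1→V2): /bbl/; trying suffixes from longest down, /bl/ is the first permitted one, so coda /b/ | onset /bl/.
Putting it together: kib.blibl.
Syllable 2 is /blibl/ with coda /bl/, so it is closed.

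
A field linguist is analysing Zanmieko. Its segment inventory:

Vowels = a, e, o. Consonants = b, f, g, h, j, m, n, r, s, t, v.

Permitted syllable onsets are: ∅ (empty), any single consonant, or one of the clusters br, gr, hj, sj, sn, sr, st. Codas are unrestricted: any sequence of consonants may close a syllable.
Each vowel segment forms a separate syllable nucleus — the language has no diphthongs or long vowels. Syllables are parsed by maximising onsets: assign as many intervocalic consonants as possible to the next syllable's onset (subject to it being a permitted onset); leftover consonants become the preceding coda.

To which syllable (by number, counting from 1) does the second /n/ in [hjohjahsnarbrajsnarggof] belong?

5

Nuclei (vowels): o, a, a, a, a, o → 6 syllables.
Between /o/ (V1) and /a/ (V2): /hj/ — entire cluster is a permitted onset → onset /hj/, coda ∅.
Between /a/ (V2) and /a/ (V3): /hsn/ — longest licit onset from the right is /sn/, leaving /h/ as coda.
Between /a/ (V3) and /a/ (V4): /rbr/; trying suffixes from longest down, /br/ is the first permitted one, so coda /r/ | onset /br/.
Between /a/ (V4) and /a/ (V5): /jsn/ splits as /j/ + /sn/ (/sn/ is the longest suffix that is a licit onset).
Between /a/ (V5) and /o/ (V6): /rgg/ — longest licit onset from the right is /g/, leaving /rg/ as coda.
So the parse is hjo.hjah.snar.braj.snarg.gof.
The second /n/ is in the onset of syllable 5 (/snarg/).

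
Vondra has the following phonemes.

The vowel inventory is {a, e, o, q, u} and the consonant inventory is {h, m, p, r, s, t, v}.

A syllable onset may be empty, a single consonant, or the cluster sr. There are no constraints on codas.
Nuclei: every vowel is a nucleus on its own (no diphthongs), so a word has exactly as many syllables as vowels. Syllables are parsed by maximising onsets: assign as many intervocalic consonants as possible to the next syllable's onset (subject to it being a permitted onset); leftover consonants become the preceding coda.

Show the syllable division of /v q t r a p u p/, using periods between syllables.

vqt.ra.pup

The vowels are q, a, u — 3 nuclei, so 3 syllables.
/q…a/ gap (V1→V2): /tr/ — longest licit onset from the right is /r/, leaving /t/ as coda.
/a…u/ gap (V2→V3): just /p/ — single C goes to the following onset.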